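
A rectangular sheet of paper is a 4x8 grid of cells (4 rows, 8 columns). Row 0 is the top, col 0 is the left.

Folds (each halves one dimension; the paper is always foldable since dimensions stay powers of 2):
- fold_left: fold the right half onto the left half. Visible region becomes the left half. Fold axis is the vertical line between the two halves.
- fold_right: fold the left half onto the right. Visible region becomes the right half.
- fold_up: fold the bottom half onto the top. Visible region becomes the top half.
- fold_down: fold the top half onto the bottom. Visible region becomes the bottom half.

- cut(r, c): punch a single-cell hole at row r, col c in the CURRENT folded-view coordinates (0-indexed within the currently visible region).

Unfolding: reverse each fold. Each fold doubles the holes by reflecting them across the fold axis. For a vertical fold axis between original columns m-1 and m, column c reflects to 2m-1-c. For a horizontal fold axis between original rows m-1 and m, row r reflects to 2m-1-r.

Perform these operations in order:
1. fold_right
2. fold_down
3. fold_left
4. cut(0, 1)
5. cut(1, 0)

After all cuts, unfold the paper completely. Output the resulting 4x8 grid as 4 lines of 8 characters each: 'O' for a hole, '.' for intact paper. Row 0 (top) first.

Op 1 fold_right: fold axis v@4; visible region now rows[0,4) x cols[4,8) = 4x4
Op 2 fold_down: fold axis h@2; visible region now rows[2,4) x cols[4,8) = 2x4
Op 3 fold_left: fold axis v@6; visible region now rows[2,4) x cols[4,6) = 2x2
Op 4 cut(0, 1): punch at orig (2,5); cuts so far [(2, 5)]; region rows[2,4) x cols[4,6) = 2x2
Op 5 cut(1, 0): punch at orig (3,4); cuts so far [(2, 5), (3, 4)]; region rows[2,4) x cols[4,6) = 2x2
Unfold 1 (reflect across v@6): 4 holes -> [(2, 5), (2, 6), (3, 4), (3, 7)]
Unfold 2 (reflect across h@2): 8 holes -> [(0, 4), (0, 7), (1, 5), (1, 6), (2, 5), (2, 6), (3, 4), (3, 7)]
Unfold 3 (reflect across v@4): 16 holes -> [(0, 0), (0, 3), (0, 4), (0, 7), (1, 1), (1, 2), (1, 5), (1, 6), (2, 1), (2, 2), (2, 5), (2, 6), (3, 0), (3, 3), (3, 4), (3, 7)]

Answer: O..OO..O
.OO..OO.
.OO..OO.
O..OO..O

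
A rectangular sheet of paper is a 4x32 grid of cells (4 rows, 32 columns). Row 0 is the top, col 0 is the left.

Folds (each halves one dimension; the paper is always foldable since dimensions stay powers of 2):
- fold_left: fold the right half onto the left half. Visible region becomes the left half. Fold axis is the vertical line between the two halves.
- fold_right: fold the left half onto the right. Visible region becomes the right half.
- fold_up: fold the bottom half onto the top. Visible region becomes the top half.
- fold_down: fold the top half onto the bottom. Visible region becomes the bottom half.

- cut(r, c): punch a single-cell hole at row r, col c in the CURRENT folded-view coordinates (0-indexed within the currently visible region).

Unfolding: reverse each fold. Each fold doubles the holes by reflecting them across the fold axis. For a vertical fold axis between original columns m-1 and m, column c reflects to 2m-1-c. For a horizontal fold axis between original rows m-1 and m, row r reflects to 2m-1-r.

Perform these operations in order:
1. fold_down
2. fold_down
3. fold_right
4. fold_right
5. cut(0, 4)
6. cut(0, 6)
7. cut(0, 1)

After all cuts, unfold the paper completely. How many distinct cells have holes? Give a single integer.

Answer: 48

Derivation:
Op 1 fold_down: fold axis h@2; visible region now rows[2,4) x cols[0,32) = 2x32
Op 2 fold_down: fold axis h@3; visible region now rows[3,4) x cols[0,32) = 1x32
Op 3 fold_right: fold axis v@16; visible region now rows[3,4) x cols[16,32) = 1x16
Op 4 fold_right: fold axis v@24; visible region now rows[3,4) x cols[24,32) = 1x8
Op 5 cut(0, 4): punch at orig (3,28); cuts so far [(3, 28)]; region rows[3,4) x cols[24,32) = 1x8
Op 6 cut(0, 6): punch at orig (3,30); cuts so far [(3, 28), (3, 30)]; region rows[3,4) x cols[24,32) = 1x8
Op 7 cut(0, 1): punch at orig (3,25); cuts so far [(3, 25), (3, 28), (3, 30)]; region rows[3,4) x cols[24,32) = 1x8
Unfold 1 (reflect across v@24): 6 holes -> [(3, 17), (3, 19), (3, 22), (3, 25), (3, 28), (3, 30)]
Unfold 2 (reflect across v@16): 12 holes -> [(3, 1), (3, 3), (3, 6), (3, 9), (3, 12), (3, 14), (3, 17), (3, 19), (3, 22), (3, 25), (3, 28), (3, 30)]
Unfold 3 (reflect across h@3): 24 holes -> [(2, 1), (2, 3), (2, 6), (2, 9), (2, 12), (2, 14), (2, 17), (2, 19), (2, 22), (2, 25), (2, 28), (2, 30), (3, 1), (3, 3), (3, 6), (3, 9), (3, 12), (3, 14), (3, 17), (3, 19), (3, 22), (3, 25), (3, 28), (3, 30)]
Unfold 4 (reflect across h@2): 48 holes -> [(0, 1), (0, 3), (0, 6), (0, 9), (0, 12), (0, 14), (0, 17), (0, 19), (0, 22), (0, 25), (0, 28), (0, 30), (1, 1), (1, 3), (1, 6), (1, 9), (1, 12), (1, 14), (1, 17), (1, 19), (1, 22), (1, 25), (1, 28), (1, 30), (2, 1), (2, 3), (2, 6), (2, 9), (2, 12), (2, 14), (2, 17), (2, 19), (2, 22), (2, 25), (2, 28), (2, 30), (3, 1), (3, 3), (3, 6), (3, 9), (3, 12), (3, 14), (3, 17), (3, 19), (3, 22), (3, 25), (3, 28), (3, 30)]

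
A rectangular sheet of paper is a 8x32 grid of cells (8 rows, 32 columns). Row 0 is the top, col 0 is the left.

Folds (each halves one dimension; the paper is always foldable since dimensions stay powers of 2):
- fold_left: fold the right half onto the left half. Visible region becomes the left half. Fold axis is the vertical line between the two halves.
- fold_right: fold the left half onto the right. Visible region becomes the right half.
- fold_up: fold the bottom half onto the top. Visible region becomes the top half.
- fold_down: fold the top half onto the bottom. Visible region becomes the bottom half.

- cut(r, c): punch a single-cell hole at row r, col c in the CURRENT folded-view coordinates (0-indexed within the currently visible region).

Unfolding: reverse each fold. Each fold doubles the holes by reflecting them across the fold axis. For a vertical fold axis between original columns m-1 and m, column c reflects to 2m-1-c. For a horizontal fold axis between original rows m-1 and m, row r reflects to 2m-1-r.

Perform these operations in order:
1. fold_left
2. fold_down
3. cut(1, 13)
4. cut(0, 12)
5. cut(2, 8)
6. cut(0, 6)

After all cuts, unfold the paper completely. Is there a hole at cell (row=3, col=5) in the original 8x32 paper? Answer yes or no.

Op 1 fold_left: fold axis v@16; visible region now rows[0,8) x cols[0,16) = 8x16
Op 2 fold_down: fold axis h@4; visible region now rows[4,8) x cols[0,16) = 4x16
Op 3 cut(1, 13): punch at orig (5,13); cuts so far [(5, 13)]; region rows[4,8) x cols[0,16) = 4x16
Op 4 cut(0, 12): punch at orig (4,12); cuts so far [(4, 12), (5, 13)]; region rows[4,8) x cols[0,16) = 4x16
Op 5 cut(2, 8): punch at orig (6,8); cuts so far [(4, 12), (5, 13), (6, 8)]; region rows[4,8) x cols[0,16) = 4x16
Op 6 cut(0, 6): punch at orig (4,6); cuts so far [(4, 6), (4, 12), (5, 13), (6, 8)]; region rows[4,8) x cols[0,16) = 4x16
Unfold 1 (reflect across h@4): 8 holes -> [(1, 8), (2, 13), (3, 6), (3, 12), (4, 6), (4, 12), (5, 13), (6, 8)]
Unfold 2 (reflect across v@16): 16 holes -> [(1, 8), (1, 23), (2, 13), (2, 18), (3, 6), (3, 12), (3, 19), (3, 25), (4, 6), (4, 12), (4, 19), (4, 25), (5, 13), (5, 18), (6, 8), (6, 23)]
Holes: [(1, 8), (1, 23), (2, 13), (2, 18), (3, 6), (3, 12), (3, 19), (3, 25), (4, 6), (4, 12), (4, 19), (4, 25), (5, 13), (5, 18), (6, 8), (6, 23)]

Answer: no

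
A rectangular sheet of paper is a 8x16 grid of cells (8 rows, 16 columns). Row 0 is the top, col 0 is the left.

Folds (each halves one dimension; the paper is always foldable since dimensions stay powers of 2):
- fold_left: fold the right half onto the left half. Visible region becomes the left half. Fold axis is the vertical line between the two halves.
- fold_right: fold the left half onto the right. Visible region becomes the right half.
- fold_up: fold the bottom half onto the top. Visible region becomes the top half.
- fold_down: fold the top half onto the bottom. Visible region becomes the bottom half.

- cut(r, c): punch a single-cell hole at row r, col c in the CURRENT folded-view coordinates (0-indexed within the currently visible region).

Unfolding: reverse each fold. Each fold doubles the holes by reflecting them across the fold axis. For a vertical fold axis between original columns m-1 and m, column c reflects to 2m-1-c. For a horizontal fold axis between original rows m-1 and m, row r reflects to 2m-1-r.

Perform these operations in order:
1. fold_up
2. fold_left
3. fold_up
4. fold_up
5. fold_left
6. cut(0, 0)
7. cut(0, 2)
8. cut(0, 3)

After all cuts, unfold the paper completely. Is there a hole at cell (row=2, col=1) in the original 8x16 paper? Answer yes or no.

Op 1 fold_up: fold axis h@4; visible region now rows[0,4) x cols[0,16) = 4x16
Op 2 fold_left: fold axis v@8; visible region now rows[0,4) x cols[0,8) = 4x8
Op 3 fold_up: fold axis h@2; visible region now rows[0,2) x cols[0,8) = 2x8
Op 4 fold_up: fold axis h@1; visible region now rows[0,1) x cols[0,8) = 1x8
Op 5 fold_left: fold axis v@4; visible region now rows[0,1) x cols[0,4) = 1x4
Op 6 cut(0, 0): punch at orig (0,0); cuts so far [(0, 0)]; region rows[0,1) x cols[0,4) = 1x4
Op 7 cut(0, 2): punch at orig (0,2); cuts so far [(0, 0), (0, 2)]; region rows[0,1) x cols[0,4) = 1x4
Op 8 cut(0, 3): punch at orig (0,3); cuts so far [(0, 0), (0, 2), (0, 3)]; region rows[0,1) x cols[0,4) = 1x4
Unfold 1 (reflect across v@4): 6 holes -> [(0, 0), (0, 2), (0, 3), (0, 4), (0, 5), (0, 7)]
Unfold 2 (reflect across h@1): 12 holes -> [(0, 0), (0, 2), (0, 3), (0, 4), (0, 5), (0, 7), (1, 0), (1, 2), (1, 3), (1, 4), (1, 5), (1, 7)]
Unfold 3 (reflect across h@2): 24 holes -> [(0, 0), (0, 2), (0, 3), (0, 4), (0, 5), (0, 7), (1, 0), (1, 2), (1, 3), (1, 4), (1, 5), (1, 7), (2, 0), (2, 2), (2, 3), (2, 4), (2, 5), (2, 7), (3, 0), (3, 2), (3, 3), (3, 4), (3, 5), (3, 7)]
Unfold 4 (reflect across v@8): 48 holes -> [(0, 0), (0, 2), (0, 3), (0, 4), (0, 5), (0, 7), (0, 8), (0, 10), (0, 11), (0, 12), (0, 13), (0, 15), (1, 0), (1, 2), (1, 3), (1, 4), (1, 5), (1, 7), (1, 8), (1, 10), (1, 11), (1, 12), (1, 13), (1, 15), (2, 0), (2, 2), (2, 3), (2, 4), (2, 5), (2, 7), (2, 8), (2, 10), (2, 11), (2, 12), (2, 13), (2, 15), (3, 0), (3, 2), (3, 3), (3, 4), (3, 5), (3, 7), (3, 8), (3, 10), (3, 11), (3, 12), (3, 13), (3, 15)]
Unfold 5 (reflect across h@4): 96 holes -> [(0, 0), (0, 2), (0, 3), (0, 4), (0, 5), (0, 7), (0, 8), (0, 10), (0, 11), (0, 12), (0, 13), (0, 15), (1, 0), (1, 2), (1, 3), (1, 4), (1, 5), (1, 7), (1, 8), (1, 10), (1, 11), (1, 12), (1, 13), (1, 15), (2, 0), (2, 2), (2, 3), (2, 4), (2, 5), (2, 7), (2, 8), (2, 10), (2, 11), (2, 12), (2, 13), (2, 15), (3, 0), (3, 2), (3, 3), (3, 4), (3, 5), (3, 7), (3, 8), (3, 10), (3, 11), (3, 12), (3, 13), (3, 15), (4, 0), (4, 2), (4, 3), (4, 4), (4, 5), (4, 7), (4, 8), (4, 10), (4, 11), (4, 12), (4, 13), (4, 15), (5, 0), (5, 2), (5, 3), (5, 4), (5, 5), (5, 7), (5, 8), (5, 10), (5, 11), (5, 12), (5, 13), (5, 15), (6, 0), (6, 2), (6, 3), (6, 4), (6, 5), (6, 7), (6, 8), (6, 10), (6, 11), (6, 12), (6, 13), (6, 15), (7, 0), (7, 2), (7, 3), (7, 4), (7, 5), (7, 7), (7, 8), (7, 10), (7, 11), (7, 12), (7, 13), (7, 15)]
Holes: [(0, 0), (0, 2), (0, 3), (0, 4), (0, 5), (0, 7), (0, 8), (0, 10), (0, 11), (0, 12), (0, 13), (0, 15), (1, 0), (1, 2), (1, 3), (1, 4), (1, 5), (1, 7), (1, 8), (1, 10), (1, 11), (1, 12), (1, 13), (1, 15), (2, 0), (2, 2), (2, 3), (2, 4), (2, 5), (2, 7), (2, 8), (2, 10), (2, 11), (2, 12), (2, 13), (2, 15), (3, 0), (3, 2), (3, 3), (3, 4), (3, 5), (3, 7), (3, 8), (3, 10), (3, 11), (3, 12), (3, 13), (3, 15), (4, 0), (4, 2), (4, 3), (4, 4), (4, 5), (4, 7), (4, 8), (4, 10), (4, 11), (4, 12), (4, 13), (4, 15), (5, 0), (5, 2), (5, 3), (5, 4), (5, 5), (5, 7), (5, 8), (5, 10), (5, 11), (5, 12), (5, 13), (5, 15), (6, 0), (6, 2), (6, 3), (6, 4), (6, 5), (6, 7), (6, 8), (6, 10), (6, 11), (6, 12), (6, 13), (6, 15), (7, 0), (7, 2), (7, 3), (7, 4), (7, 5), (7, 7), (7, 8), (7, 10), (7, 11), (7, 12), (7, 13), (7, 15)]

Answer: no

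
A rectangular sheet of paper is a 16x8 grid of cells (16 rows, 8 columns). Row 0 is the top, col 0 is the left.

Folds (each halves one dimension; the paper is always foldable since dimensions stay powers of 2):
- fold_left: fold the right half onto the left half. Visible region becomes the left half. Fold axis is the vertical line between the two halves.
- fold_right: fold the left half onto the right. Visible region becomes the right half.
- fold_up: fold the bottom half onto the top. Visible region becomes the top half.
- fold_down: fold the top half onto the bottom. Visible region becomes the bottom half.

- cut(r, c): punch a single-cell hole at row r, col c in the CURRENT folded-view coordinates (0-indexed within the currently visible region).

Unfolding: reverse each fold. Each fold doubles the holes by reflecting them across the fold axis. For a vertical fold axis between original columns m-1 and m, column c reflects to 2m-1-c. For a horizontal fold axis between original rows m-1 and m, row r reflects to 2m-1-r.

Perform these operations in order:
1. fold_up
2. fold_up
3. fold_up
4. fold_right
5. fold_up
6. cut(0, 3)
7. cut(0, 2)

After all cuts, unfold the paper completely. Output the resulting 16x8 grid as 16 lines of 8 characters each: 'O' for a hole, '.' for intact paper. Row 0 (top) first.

Answer: OO....OO
OO....OO
OO....OO
OO....OO
OO....OO
OO....OO
OO....OO
OO....OO
OO....OO
OO....OO
OO....OO
OO....OO
OO....OO
OO....OO
OO....OO
OO....OO

Derivation:
Op 1 fold_up: fold axis h@8; visible region now rows[0,8) x cols[0,8) = 8x8
Op 2 fold_up: fold axis h@4; visible region now rows[0,4) x cols[0,8) = 4x8
Op 3 fold_up: fold axis h@2; visible region now rows[0,2) x cols[0,8) = 2x8
Op 4 fold_right: fold axis v@4; visible region now rows[0,2) x cols[4,8) = 2x4
Op 5 fold_up: fold axis h@1; visible region now rows[0,1) x cols[4,8) = 1x4
Op 6 cut(0, 3): punch at orig (0,7); cuts so far [(0, 7)]; region rows[0,1) x cols[4,8) = 1x4
Op 7 cut(0, 2): punch at orig (0,6); cuts so far [(0, 6), (0, 7)]; region rows[0,1) x cols[4,8) = 1x4
Unfold 1 (reflect across h@1): 4 holes -> [(0, 6), (0, 7), (1, 6), (1, 7)]
Unfold 2 (reflect across v@4): 8 holes -> [(0, 0), (0, 1), (0, 6), (0, 7), (1, 0), (1, 1), (1, 6), (1, 7)]
Unfold 3 (reflect across h@2): 16 holes -> [(0, 0), (0, 1), (0, 6), (0, 7), (1, 0), (1, 1), (1, 6), (1, 7), (2, 0), (2, 1), (2, 6), (2, 7), (3, 0), (3, 1), (3, 6), (3, 7)]
Unfold 4 (reflect across h@4): 32 holes -> [(0, 0), (0, 1), (0, 6), (0, 7), (1, 0), (1, 1), (1, 6), (1, 7), (2, 0), (2, 1), (2, 6), (2, 7), (3, 0), (3, 1), (3, 6), (3, 7), (4, 0), (4, 1), (4, 6), (4, 7), (5, 0), (5, 1), (5, 6), (5, 7), (6, 0), (6, 1), (6, 6), (6, 7), (7, 0), (7, 1), (7, 6), (7, 7)]
Unfold 5 (reflect across h@8): 64 holes -> [(0, 0), (0, 1), (0, 6), (0, 7), (1, 0), (1, 1), (1, 6), (1, 7), (2, 0), (2, 1), (2, 6), (2, 7), (3, 0), (3, 1), (3, 6), (3, 7), (4, 0), (4, 1), (4, 6), (4, 7), (5, 0), (5, 1), (5, 6), (5, 7), (6, 0), (6, 1), (6, 6), (6, 7), (7, 0), (7, 1), (7, 6), (7, 7), (8, 0), (8, 1), (8, 6), (8, 7), (9, 0), (9, 1), (9, 6), (9, 7), (10, 0), (10, 1), (10, 6), (10, 7), (11, 0), (11, 1), (11, 6), (11, 7), (12, 0), (12, 1), (12, 6), (12, 7), (13, 0), (13, 1), (13, 6), (13, 7), (14, 0), (14, 1), (14, 6), (14, 7), (15, 0), (15, 1), (15, 6), (15, 7)]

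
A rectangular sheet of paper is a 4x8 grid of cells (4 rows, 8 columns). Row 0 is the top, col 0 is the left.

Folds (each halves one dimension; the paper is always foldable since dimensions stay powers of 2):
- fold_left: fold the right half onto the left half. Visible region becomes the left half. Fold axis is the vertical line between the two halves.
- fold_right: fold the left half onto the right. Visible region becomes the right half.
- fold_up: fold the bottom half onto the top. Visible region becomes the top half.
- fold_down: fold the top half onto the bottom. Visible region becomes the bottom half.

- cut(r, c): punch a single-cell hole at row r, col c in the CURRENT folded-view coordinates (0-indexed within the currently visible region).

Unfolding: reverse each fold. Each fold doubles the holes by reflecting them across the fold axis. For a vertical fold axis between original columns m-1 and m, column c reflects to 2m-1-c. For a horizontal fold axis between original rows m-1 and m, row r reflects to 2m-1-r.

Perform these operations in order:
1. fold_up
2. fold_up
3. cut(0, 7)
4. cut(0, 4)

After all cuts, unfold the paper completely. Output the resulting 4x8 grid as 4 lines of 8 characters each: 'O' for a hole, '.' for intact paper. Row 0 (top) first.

Answer: ....O..O
....O..O
....O..O
....O..O

Derivation:
Op 1 fold_up: fold axis h@2; visible region now rows[0,2) x cols[0,8) = 2x8
Op 2 fold_up: fold axis h@1; visible region now rows[0,1) x cols[0,8) = 1x8
Op 3 cut(0, 7): punch at orig (0,7); cuts so far [(0, 7)]; region rows[0,1) x cols[0,8) = 1x8
Op 4 cut(0, 4): punch at orig (0,4); cuts so far [(0, 4), (0, 7)]; region rows[0,1) x cols[0,8) = 1x8
Unfold 1 (reflect across h@1): 4 holes -> [(0, 4), (0, 7), (1, 4), (1, 7)]
Unfold 2 (reflect across h@2): 8 holes -> [(0, 4), (0, 7), (1, 4), (1, 7), (2, 4), (2, 7), (3, 4), (3, 7)]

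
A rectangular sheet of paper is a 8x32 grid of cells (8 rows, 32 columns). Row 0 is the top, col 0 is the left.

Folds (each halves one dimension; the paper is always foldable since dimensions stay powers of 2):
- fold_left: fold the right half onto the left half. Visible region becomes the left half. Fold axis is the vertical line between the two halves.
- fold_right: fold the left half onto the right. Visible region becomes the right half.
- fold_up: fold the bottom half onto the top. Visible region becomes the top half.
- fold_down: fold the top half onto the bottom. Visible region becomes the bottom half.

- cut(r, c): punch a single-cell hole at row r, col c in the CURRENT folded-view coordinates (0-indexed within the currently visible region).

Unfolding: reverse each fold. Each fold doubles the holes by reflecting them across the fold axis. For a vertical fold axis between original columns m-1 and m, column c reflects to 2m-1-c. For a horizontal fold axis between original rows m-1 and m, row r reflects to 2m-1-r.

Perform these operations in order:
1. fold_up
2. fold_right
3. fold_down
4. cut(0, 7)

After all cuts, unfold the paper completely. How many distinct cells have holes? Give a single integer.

Op 1 fold_up: fold axis h@4; visible region now rows[0,4) x cols[0,32) = 4x32
Op 2 fold_right: fold axis v@16; visible region now rows[0,4) x cols[16,32) = 4x16
Op 3 fold_down: fold axis h@2; visible region now rows[2,4) x cols[16,32) = 2x16
Op 4 cut(0, 7): punch at orig (2,23); cuts so far [(2, 23)]; region rows[2,4) x cols[16,32) = 2x16
Unfold 1 (reflect across h@2): 2 holes -> [(1, 23), (2, 23)]
Unfold 2 (reflect across v@16): 4 holes -> [(1, 8), (1, 23), (2, 8), (2, 23)]
Unfold 3 (reflect across h@4): 8 holes -> [(1, 8), (1, 23), (2, 8), (2, 23), (5, 8), (5, 23), (6, 8), (6, 23)]

Answer: 8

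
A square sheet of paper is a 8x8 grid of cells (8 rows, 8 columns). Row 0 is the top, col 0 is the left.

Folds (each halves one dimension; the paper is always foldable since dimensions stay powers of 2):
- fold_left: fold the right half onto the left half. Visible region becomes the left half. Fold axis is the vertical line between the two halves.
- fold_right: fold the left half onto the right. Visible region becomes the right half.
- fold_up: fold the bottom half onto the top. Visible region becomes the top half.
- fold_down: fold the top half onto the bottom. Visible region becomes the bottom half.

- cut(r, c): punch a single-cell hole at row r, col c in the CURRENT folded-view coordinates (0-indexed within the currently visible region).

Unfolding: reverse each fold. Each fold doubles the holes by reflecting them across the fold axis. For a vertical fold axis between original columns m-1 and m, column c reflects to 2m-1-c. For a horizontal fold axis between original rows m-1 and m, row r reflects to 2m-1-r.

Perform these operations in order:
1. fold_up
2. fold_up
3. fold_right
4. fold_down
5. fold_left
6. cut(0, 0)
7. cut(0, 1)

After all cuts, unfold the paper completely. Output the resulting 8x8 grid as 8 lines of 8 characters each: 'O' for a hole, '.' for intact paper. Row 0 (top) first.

Op 1 fold_up: fold axis h@4; visible region now rows[0,4) x cols[0,8) = 4x8
Op 2 fold_up: fold axis h@2; visible region now rows[0,2) x cols[0,8) = 2x8
Op 3 fold_right: fold axis v@4; visible region now rows[0,2) x cols[4,8) = 2x4
Op 4 fold_down: fold axis h@1; visible region now rows[1,2) x cols[4,8) = 1x4
Op 5 fold_left: fold axis v@6; visible region now rows[1,2) x cols[4,6) = 1x2
Op 6 cut(0, 0): punch at orig (1,4); cuts so far [(1, 4)]; region rows[1,2) x cols[4,6) = 1x2
Op 7 cut(0, 1): punch at orig (1,5); cuts so far [(1, 4), (1, 5)]; region rows[1,2) x cols[4,6) = 1x2
Unfold 1 (reflect across v@6): 4 holes -> [(1, 4), (1, 5), (1, 6), (1, 7)]
Unfold 2 (reflect across h@1): 8 holes -> [(0, 4), (0, 5), (0, 6), (0, 7), (1, 4), (1, 5), (1, 6), (1, 7)]
Unfold 3 (reflect across v@4): 16 holes -> [(0, 0), (0, 1), (0, 2), (0, 3), (0, 4), (0, 5), (0, 6), (0, 7), (1, 0), (1, 1), (1, 2), (1, 3), (1, 4), (1, 5), (1, 6), (1, 7)]
Unfold 4 (reflect across h@2): 32 holes -> [(0, 0), (0, 1), (0, 2), (0, 3), (0, 4), (0, 5), (0, 6), (0, 7), (1, 0), (1, 1), (1, 2), (1, 3), (1, 4), (1, 5), (1, 6), (1, 7), (2, 0), (2, 1), (2, 2), (2, 3), (2, 4), (2, 5), (2, 6), (2, 7), (3, 0), (3, 1), (3, 2), (3, 3), (3, 4), (3, 5), (3, 6), (3, 7)]
Unfold 5 (reflect across h@4): 64 holes -> [(0, 0), (0, 1), (0, 2), (0, 3), (0, 4), (0, 5), (0, 6), (0, 7), (1, 0), (1, 1), (1, 2), (1, 3), (1, 4), (1, 5), (1, 6), (1, 7), (2, 0), (2, 1), (2, 2), (2, 3), (2, 4), (2, 5), (2, 6), (2, 7), (3, 0), (3, 1), (3, 2), (3, 3), (3, 4), (3, 5), (3, 6), (3, 7), (4, 0), (4, 1), (4, 2), (4, 3), (4, 4), (4, 5), (4, 6), (4, 7), (5, 0), (5, 1), (5, 2), (5, 3), (5, 4), (5, 5), (5, 6), (5, 7), (6, 0), (6, 1), (6, 2), (6, 3), (6, 4), (6, 5), (6, 6), (6, 7), (7, 0), (7, 1), (7, 2), (7, 3), (7, 4), (7, 5), (7, 6), (7, 7)]

Answer: OOOOOOOO
OOOOOOOO
OOOOOOOO
OOOOOOOO
OOOOOOOO
OOOOOOOO
OOOOOOOO
OOOOOOOO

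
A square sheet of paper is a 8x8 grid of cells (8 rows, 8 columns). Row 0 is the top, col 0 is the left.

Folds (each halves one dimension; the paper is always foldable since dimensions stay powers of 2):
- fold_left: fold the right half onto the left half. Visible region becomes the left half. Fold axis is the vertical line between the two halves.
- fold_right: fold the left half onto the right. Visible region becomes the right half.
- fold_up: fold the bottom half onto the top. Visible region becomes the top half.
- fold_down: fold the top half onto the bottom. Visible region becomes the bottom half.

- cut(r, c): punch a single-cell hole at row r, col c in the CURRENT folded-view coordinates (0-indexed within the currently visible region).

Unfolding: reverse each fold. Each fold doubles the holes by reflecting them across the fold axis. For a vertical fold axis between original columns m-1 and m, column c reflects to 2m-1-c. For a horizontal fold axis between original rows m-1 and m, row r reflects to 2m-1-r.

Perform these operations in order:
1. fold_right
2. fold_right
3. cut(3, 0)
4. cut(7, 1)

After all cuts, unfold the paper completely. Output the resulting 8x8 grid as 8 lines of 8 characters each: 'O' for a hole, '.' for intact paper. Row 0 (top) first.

Op 1 fold_right: fold axis v@4; visible region now rows[0,8) x cols[4,8) = 8x4
Op 2 fold_right: fold axis v@6; visible region now rows[0,8) x cols[6,8) = 8x2
Op 3 cut(3, 0): punch at orig (3,6); cuts so far [(3, 6)]; region rows[0,8) x cols[6,8) = 8x2
Op 4 cut(7, 1): punch at orig (7,7); cuts so far [(3, 6), (7, 7)]; region rows[0,8) x cols[6,8) = 8x2
Unfold 1 (reflect across v@6): 4 holes -> [(3, 5), (3, 6), (7, 4), (7, 7)]
Unfold 2 (reflect across v@4): 8 holes -> [(3, 1), (3, 2), (3, 5), (3, 6), (7, 0), (7, 3), (7, 4), (7, 7)]

Answer: ........
........
........
.OO..OO.
........
........
........
O..OO..O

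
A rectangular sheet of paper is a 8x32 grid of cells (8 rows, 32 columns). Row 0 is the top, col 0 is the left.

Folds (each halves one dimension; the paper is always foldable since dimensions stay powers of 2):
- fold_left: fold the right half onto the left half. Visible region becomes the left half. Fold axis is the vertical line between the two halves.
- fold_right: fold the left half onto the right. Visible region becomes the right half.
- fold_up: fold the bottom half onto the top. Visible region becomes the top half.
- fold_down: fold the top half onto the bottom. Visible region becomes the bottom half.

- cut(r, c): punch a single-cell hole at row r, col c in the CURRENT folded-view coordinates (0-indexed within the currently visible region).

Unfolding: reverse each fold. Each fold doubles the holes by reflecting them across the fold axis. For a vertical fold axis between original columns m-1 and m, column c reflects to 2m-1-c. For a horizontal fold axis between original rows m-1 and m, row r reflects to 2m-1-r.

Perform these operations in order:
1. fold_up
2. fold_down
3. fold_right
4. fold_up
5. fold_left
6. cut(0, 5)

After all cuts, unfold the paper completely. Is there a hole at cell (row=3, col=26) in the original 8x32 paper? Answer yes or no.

Answer: yes

Derivation:
Op 1 fold_up: fold axis h@4; visible region now rows[0,4) x cols[0,32) = 4x32
Op 2 fold_down: fold axis h@2; visible region now rows[2,4) x cols[0,32) = 2x32
Op 3 fold_right: fold axis v@16; visible region now rows[2,4) x cols[16,32) = 2x16
Op 4 fold_up: fold axis h@3; visible region now rows[2,3) x cols[16,32) = 1x16
Op 5 fold_left: fold axis v@24; visible region now rows[2,3) x cols[16,24) = 1x8
Op 6 cut(0, 5): punch at orig (2,21); cuts so far [(2, 21)]; region rows[2,3) x cols[16,24) = 1x8
Unfold 1 (reflect across v@24): 2 holes -> [(2, 21), (2, 26)]
Unfold 2 (reflect across h@3): 4 holes -> [(2, 21), (2, 26), (3, 21), (3, 26)]
Unfold 3 (reflect across v@16): 8 holes -> [(2, 5), (2, 10), (2, 21), (2, 26), (3, 5), (3, 10), (3, 21), (3, 26)]
Unfold 4 (reflect across h@2): 16 holes -> [(0, 5), (0, 10), (0, 21), (0, 26), (1, 5), (1, 10), (1, 21), (1, 26), (2, 5), (2, 10), (2, 21), (2, 26), (3, 5), (3, 10), (3, 21), (3, 26)]
Unfold 5 (reflect across h@4): 32 holes -> [(0, 5), (0, 10), (0, 21), (0, 26), (1, 5), (1, 10), (1, 21), (1, 26), (2, 5), (2, 10), (2, 21), (2, 26), (3, 5), (3, 10), (3, 21), (3, 26), (4, 5), (4, 10), (4, 21), (4, 26), (5, 5), (5, 10), (5, 21), (5, 26), (6, 5), (6, 10), (6, 21), (6, 26), (7, 5), (7, 10), (7, 21), (7, 26)]
Holes: [(0, 5), (0, 10), (0, 21), (0, 26), (1, 5), (1, 10), (1, 21), (1, 26), (2, 5), (2, 10), (2, 21), (2, 26), (3, 5), (3, 10), (3, 21), (3, 26), (4, 5), (4, 10), (4, 21), (4, 26), (5, 5), (5, 10), (5, 21), (5, 26), (6, 5), (6, 10), (6, 21), (6, 26), (7, 5), (7, 10), (7, 21), (7, 26)]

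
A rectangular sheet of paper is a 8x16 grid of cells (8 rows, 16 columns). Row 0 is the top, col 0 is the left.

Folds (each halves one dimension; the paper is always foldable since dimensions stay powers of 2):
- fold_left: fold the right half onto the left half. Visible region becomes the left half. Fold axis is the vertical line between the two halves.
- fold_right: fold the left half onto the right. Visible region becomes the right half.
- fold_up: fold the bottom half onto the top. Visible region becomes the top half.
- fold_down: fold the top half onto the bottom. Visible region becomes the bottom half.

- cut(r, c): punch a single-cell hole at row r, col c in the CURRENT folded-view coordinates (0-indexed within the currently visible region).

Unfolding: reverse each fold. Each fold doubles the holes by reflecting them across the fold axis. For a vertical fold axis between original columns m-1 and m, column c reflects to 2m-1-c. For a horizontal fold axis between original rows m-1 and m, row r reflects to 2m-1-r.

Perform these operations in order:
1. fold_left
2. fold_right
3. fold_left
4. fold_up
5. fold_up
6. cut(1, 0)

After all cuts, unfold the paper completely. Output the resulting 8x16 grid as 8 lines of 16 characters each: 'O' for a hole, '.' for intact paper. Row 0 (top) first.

Op 1 fold_left: fold axis v@8; visible region now rows[0,8) x cols[0,8) = 8x8
Op 2 fold_right: fold axis v@4; visible region now rows[0,8) x cols[4,8) = 8x4
Op 3 fold_left: fold axis v@6; visible region now rows[0,8) x cols[4,6) = 8x2
Op 4 fold_up: fold axis h@4; visible region now rows[0,4) x cols[4,6) = 4x2
Op 5 fold_up: fold axis h@2; visible region now rows[0,2) x cols[4,6) = 2x2
Op 6 cut(1, 0): punch at orig (1,4); cuts so far [(1, 4)]; region rows[0,2) x cols[4,6) = 2x2
Unfold 1 (reflect across h@2): 2 holes -> [(1, 4), (2, 4)]
Unfold 2 (reflect across h@4): 4 holes -> [(1, 4), (2, 4), (5, 4), (6, 4)]
Unfold 3 (reflect across v@6): 8 holes -> [(1, 4), (1, 7), (2, 4), (2, 7), (5, 4), (5, 7), (6, 4), (6, 7)]
Unfold 4 (reflect across v@4): 16 holes -> [(1, 0), (1, 3), (1, 4), (1, 7), (2, 0), (2, 3), (2, 4), (2, 7), (5, 0), (5, 3), (5, 4), (5, 7), (6, 0), (6, 3), (6, 4), (6, 7)]
Unfold 5 (reflect across v@8): 32 holes -> [(1, 0), (1, 3), (1, 4), (1, 7), (1, 8), (1, 11), (1, 12), (1, 15), (2, 0), (2, 3), (2, 4), (2, 7), (2, 8), (2, 11), (2, 12), (2, 15), (5, 0), (5, 3), (5, 4), (5, 7), (5, 8), (5, 11), (5, 12), (5, 15), (6, 0), (6, 3), (6, 4), (6, 7), (6, 8), (6, 11), (6, 12), (6, 15)]

Answer: ................
O..OO..OO..OO..O
O..OO..OO..OO..O
................
................
O..OO..OO..OO..O
O..OO..OO..OO..O
................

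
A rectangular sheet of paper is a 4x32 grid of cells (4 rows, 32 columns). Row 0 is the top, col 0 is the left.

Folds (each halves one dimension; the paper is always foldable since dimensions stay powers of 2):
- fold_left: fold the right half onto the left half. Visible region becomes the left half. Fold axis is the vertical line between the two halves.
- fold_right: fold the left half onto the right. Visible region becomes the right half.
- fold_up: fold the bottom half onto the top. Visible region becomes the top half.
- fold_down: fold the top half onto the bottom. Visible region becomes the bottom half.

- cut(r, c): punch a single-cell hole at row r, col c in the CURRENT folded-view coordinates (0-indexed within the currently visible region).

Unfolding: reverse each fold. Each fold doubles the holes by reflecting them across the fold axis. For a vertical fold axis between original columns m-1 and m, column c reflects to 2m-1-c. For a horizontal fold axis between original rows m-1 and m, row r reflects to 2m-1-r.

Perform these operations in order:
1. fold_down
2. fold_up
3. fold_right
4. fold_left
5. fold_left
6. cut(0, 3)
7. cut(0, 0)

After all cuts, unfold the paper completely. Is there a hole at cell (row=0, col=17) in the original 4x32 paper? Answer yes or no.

Answer: no

Derivation:
Op 1 fold_down: fold axis h@2; visible region now rows[2,4) x cols[0,32) = 2x32
Op 2 fold_up: fold axis h@3; visible region now rows[2,3) x cols[0,32) = 1x32
Op 3 fold_right: fold axis v@16; visible region now rows[2,3) x cols[16,32) = 1x16
Op 4 fold_left: fold axis v@24; visible region now rows[2,3) x cols[16,24) = 1x8
Op 5 fold_left: fold axis v@20; visible region now rows[2,3) x cols[16,20) = 1x4
Op 6 cut(0, 3): punch at orig (2,19); cuts so far [(2, 19)]; region rows[2,3) x cols[16,20) = 1x4
Op 7 cut(0, 0): punch at orig (2,16); cuts so far [(2, 16), (2, 19)]; region rows[2,3) x cols[16,20) = 1x4
Unfold 1 (reflect across v@20): 4 holes -> [(2, 16), (2, 19), (2, 20), (2, 23)]
Unfold 2 (reflect across v@24): 8 holes -> [(2, 16), (2, 19), (2, 20), (2, 23), (2, 24), (2, 27), (2, 28), (2, 31)]
Unfold 3 (reflect across v@16): 16 holes -> [(2, 0), (2, 3), (2, 4), (2, 7), (2, 8), (2, 11), (2, 12), (2, 15), (2, 16), (2, 19), (2, 20), (2, 23), (2, 24), (2, 27), (2, 28), (2, 31)]
Unfold 4 (reflect across h@3): 32 holes -> [(2, 0), (2, 3), (2, 4), (2, 7), (2, 8), (2, 11), (2, 12), (2, 15), (2, 16), (2, 19), (2, 20), (2, 23), (2, 24), (2, 27), (2, 28), (2, 31), (3, 0), (3, 3), (3, 4), (3, 7), (3, 8), (3, 11), (3, 12), (3, 15), (3, 16), (3, 19), (3, 20), (3, 23), (3, 24), (3, 27), (3, 28), (3, 31)]
Unfold 5 (reflect across h@2): 64 holes -> [(0, 0), (0, 3), (0, 4), (0, 7), (0, 8), (0, 11), (0, 12), (0, 15), (0, 16), (0, 19), (0, 20), (0, 23), (0, 24), (0, 27), (0, 28), (0, 31), (1, 0), (1, 3), (1, 4), (1, 7), (1, 8), (1, 11), (1, 12), (1, 15), (1, 16), (1, 19), (1, 20), (1, 23), (1, 24), (1, 27), (1, 28), (1, 31), (2, 0), (2, 3), (2, 4), (2, 7), (2, 8), (2, 11), (2, 12), (2, 15), (2, 16), (2, 19), (2, 20), (2, 23), (2, 24), (2, 27), (2, 28), (2, 31), (3, 0), (3, 3), (3, 4), (3, 7), (3, 8), (3, 11), (3, 12), (3, 15), (3, 16), (3, 19), (3, 20), (3, 23), (3, 24), (3, 27), (3, 28), (3, 31)]
Holes: [(0, 0), (0, 3), (0, 4), (0, 7), (0, 8), (0, 11), (0, 12), (0, 15), (0, 16), (0, 19), (0, 20), (0, 23), (0, 24), (0, 27), (0, 28), (0, 31), (1, 0), (1, 3), (1, 4), (1, 7), (1, 8), (1, 11), (1, 12), (1, 15), (1, 16), (1, 19), (1, 20), (1, 23), (1, 24), (1, 27), (1, 28), (1, 31), (2, 0), (2, 3), (2, 4), (2, 7), (2, 8), (2, 11), (2, 12), (2, 15), (2, 16), (2, 19), (2, 20), (2, 23), (2, 24), (2, 27), (2, 28), (2, 31), (3, 0), (3, 3), (3, 4), (3, 7), (3, 8), (3, 11), (3, 12), (3, 15), (3, 16), (3, 19), (3, 20), (3, 23), (3, 24), (3, 27), (3, 28), (3, 31)]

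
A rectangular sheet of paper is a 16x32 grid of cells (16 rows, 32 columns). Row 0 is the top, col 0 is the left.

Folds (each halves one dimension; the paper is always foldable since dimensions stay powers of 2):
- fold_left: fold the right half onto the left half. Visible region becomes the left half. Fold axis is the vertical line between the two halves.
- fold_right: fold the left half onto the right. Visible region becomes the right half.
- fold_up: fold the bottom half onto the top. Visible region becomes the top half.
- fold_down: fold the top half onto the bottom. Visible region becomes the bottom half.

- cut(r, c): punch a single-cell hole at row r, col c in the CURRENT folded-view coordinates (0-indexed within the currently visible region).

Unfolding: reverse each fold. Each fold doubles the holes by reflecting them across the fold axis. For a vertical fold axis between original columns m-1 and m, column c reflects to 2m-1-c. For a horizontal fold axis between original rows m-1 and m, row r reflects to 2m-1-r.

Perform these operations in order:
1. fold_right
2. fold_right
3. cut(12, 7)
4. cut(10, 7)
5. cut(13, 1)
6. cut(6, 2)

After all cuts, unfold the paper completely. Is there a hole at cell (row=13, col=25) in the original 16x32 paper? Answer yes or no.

Answer: yes

Derivation:
Op 1 fold_right: fold axis v@16; visible region now rows[0,16) x cols[16,32) = 16x16
Op 2 fold_right: fold axis v@24; visible region now rows[0,16) x cols[24,32) = 16x8
Op 3 cut(12, 7): punch at orig (12,31); cuts so far [(12, 31)]; region rows[0,16) x cols[24,32) = 16x8
Op 4 cut(10, 7): punch at orig (10,31); cuts so far [(10, 31), (12, 31)]; region rows[0,16) x cols[24,32) = 16x8
Op 5 cut(13, 1): punch at orig (13,25); cuts so far [(10, 31), (12, 31), (13, 25)]; region rows[0,16) x cols[24,32) = 16x8
Op 6 cut(6, 2): punch at orig (6,26); cuts so far [(6, 26), (10, 31), (12, 31), (13, 25)]; region rows[0,16) x cols[24,32) = 16x8
Unfold 1 (reflect across v@24): 8 holes -> [(6, 21), (6, 26), (10, 16), (10, 31), (12, 16), (12, 31), (13, 22), (13, 25)]
Unfold 2 (reflect across v@16): 16 holes -> [(6, 5), (6, 10), (6, 21), (6, 26), (10, 0), (10, 15), (10, 16), (10, 31), (12, 0), (12, 15), (12, 16), (12, 31), (13, 6), (13, 9), (13, 22), (13, 25)]
Holes: [(6, 5), (6, 10), (6, 21), (6, 26), (10, 0), (10, 15), (10, 16), (10, 31), (12, 0), (12, 15), (12, 16), (12, 31), (13, 6), (13, 9), (13, 22), (13, 25)]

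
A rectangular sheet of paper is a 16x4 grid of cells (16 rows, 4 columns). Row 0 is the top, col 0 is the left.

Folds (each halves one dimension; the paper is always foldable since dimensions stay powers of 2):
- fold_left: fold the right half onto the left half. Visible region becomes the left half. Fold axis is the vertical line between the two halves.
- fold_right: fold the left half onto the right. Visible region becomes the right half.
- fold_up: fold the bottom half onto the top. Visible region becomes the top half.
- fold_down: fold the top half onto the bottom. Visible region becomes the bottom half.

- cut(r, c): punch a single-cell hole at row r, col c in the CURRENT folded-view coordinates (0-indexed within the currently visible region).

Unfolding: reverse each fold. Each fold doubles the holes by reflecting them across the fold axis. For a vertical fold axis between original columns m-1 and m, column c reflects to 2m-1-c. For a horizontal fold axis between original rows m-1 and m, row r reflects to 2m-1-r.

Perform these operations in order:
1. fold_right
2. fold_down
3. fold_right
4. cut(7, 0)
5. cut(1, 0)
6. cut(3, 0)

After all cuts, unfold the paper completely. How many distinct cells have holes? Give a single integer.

Answer: 24

Derivation:
Op 1 fold_right: fold axis v@2; visible region now rows[0,16) x cols[2,4) = 16x2
Op 2 fold_down: fold axis h@8; visible region now rows[8,16) x cols[2,4) = 8x2
Op 3 fold_right: fold axis v@3; visible region now rows[8,16) x cols[3,4) = 8x1
Op 4 cut(7, 0): punch at orig (15,3); cuts so far [(15, 3)]; region rows[8,16) x cols[3,4) = 8x1
Op 5 cut(1, 0): punch at orig (9,3); cuts so far [(9, 3), (15, 3)]; region rows[8,16) x cols[3,4) = 8x1
Op 6 cut(3, 0): punch at orig (11,3); cuts so far [(9, 3), (11, 3), (15, 3)]; region rows[8,16) x cols[3,4) = 8x1
Unfold 1 (reflect across v@3): 6 holes -> [(9, 2), (9, 3), (11, 2), (11, 3), (15, 2), (15, 3)]
Unfold 2 (reflect across h@8): 12 holes -> [(0, 2), (0, 3), (4, 2), (4, 3), (6, 2), (6, 3), (9, 2), (9, 3), (11, 2), (11, 3), (15, 2), (15, 3)]
Unfold 3 (reflect across v@2): 24 holes -> [(0, 0), (0, 1), (0, 2), (0, 3), (4, 0), (4, 1), (4, 2), (4, 3), (6, 0), (6, 1), (6, 2), (6, 3), (9, 0), (9, 1), (9, 2), (9, 3), (11, 0), (11, 1), (11, 2), (11, 3), (15, 0), (15, 1), (15, 2), (15, 3)]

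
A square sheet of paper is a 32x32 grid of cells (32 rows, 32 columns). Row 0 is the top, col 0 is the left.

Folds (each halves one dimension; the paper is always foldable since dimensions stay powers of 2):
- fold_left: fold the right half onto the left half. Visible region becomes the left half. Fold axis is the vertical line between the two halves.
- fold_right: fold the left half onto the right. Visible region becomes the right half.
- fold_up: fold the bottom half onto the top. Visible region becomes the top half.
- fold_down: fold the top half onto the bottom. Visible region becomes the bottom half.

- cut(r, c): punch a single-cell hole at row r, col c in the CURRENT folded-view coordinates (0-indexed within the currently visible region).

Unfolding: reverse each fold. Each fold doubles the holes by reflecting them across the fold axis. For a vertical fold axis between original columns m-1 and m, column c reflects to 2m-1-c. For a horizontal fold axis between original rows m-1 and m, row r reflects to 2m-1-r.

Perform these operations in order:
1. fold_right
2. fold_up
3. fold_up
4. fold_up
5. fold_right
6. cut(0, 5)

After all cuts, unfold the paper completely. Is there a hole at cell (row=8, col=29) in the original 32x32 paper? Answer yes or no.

Answer: yes

Derivation:
Op 1 fold_right: fold axis v@16; visible region now rows[0,32) x cols[16,32) = 32x16
Op 2 fold_up: fold axis h@16; visible region now rows[0,16) x cols[16,32) = 16x16
Op 3 fold_up: fold axis h@8; visible region now rows[0,8) x cols[16,32) = 8x16
Op 4 fold_up: fold axis h@4; visible region now rows[0,4) x cols[16,32) = 4x16
Op 5 fold_right: fold axis v@24; visible region now rows[0,4) x cols[24,32) = 4x8
Op 6 cut(0, 5): punch at orig (0,29); cuts so far [(0, 29)]; region rows[0,4) x cols[24,32) = 4x8
Unfold 1 (reflect across v@24): 2 holes -> [(0, 18), (0, 29)]
Unfold 2 (reflect across h@4): 4 holes -> [(0, 18), (0, 29), (7, 18), (7, 29)]
Unfold 3 (reflect across h@8): 8 holes -> [(0, 18), (0, 29), (7, 18), (7, 29), (8, 18), (8, 29), (15, 18), (15, 29)]
Unfold 4 (reflect across h@16): 16 holes -> [(0, 18), (0, 29), (7, 18), (7, 29), (8, 18), (8, 29), (15, 18), (15, 29), (16, 18), (16, 29), (23, 18), (23, 29), (24, 18), (24, 29), (31, 18), (31, 29)]
Unfold 5 (reflect across v@16): 32 holes -> [(0, 2), (0, 13), (0, 18), (0, 29), (7, 2), (7, 13), (7, 18), (7, 29), (8, 2), (8, 13), (8, 18), (8, 29), (15, 2), (15, 13), (15, 18), (15, 29), (16, 2), (16, 13), (16, 18), (16, 29), (23, 2), (23, 13), (23, 18), (23, 29), (24, 2), (24, 13), (24, 18), (24, 29), (31, 2), (31, 13), (31, 18), (31, 29)]
Holes: [(0, 2), (0, 13), (0, 18), (0, 29), (7, 2), (7, 13), (7, 18), (7, 29), (8, 2), (8, 13), (8, 18), (8, 29), (15, 2), (15, 13), (15, 18), (15, 29), (16, 2), (16, 13), (16, 18), (16, 29), (23, 2), (23, 13), (23, 18), (23, 29), (24, 2), (24, 13), (24, 18), (24, 29), (31, 2), (31, 13), (31, 18), (31, 29)]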